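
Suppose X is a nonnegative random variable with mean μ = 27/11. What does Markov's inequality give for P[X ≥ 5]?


μ = E[X] = 27/11, a = 5.
Markov: P[X ≥ 5] ≤ μ/a = (27/11)/5 = 27/55.
Numerically: ≈ 0.491.
(Since a = 5 > μ = 2.455, the bound 27/55 is < 1 and informative.)

P[X ≥ 5] ≤ 27/55 ≈ 0.491.


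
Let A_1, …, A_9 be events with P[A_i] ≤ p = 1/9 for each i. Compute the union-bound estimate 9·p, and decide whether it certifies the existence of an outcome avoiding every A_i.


Union bound: P[∪_{i=1}^{9} A_i] ≤ Σ_i P[A_i] ≤ 9·p = 9·(1/9) = 1.
Numerically: 1 ≈ 1.00000.
Is 1 < 1? NO.
Since the bound 1 is ≥ 1, the union bound is uninformative here; it does NOT by itself certify existence.

9·p = 1 ≈ 1.00000; existence NOT certified by the union bound.


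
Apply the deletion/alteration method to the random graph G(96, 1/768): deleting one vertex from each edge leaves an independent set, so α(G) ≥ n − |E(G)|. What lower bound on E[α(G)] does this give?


E[|E(G)|] = C(96, 2)·p = 4560 · (1/768) = 95/16.
E[α(G)] ≥ n − E[|E(G)|] = 96 − 95/16 = 1441/16.
Numerically: ≈ 90.062.
(This is only a lower bound; the true E[α(G)] may be larger.)

E[α(G)] ≥ 1441/16 ≈ 90.062.


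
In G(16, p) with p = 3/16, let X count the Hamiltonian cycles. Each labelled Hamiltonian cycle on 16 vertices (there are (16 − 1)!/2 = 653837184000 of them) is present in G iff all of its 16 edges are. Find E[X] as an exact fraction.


K_16 has (16 − 1)!/2 = 653837184000 labelled Hamiltonian cycles.
For each such Hamiltonian cycle H, let X_H = 1 if all 16 edges of H are present in G. Then P[X_H = 1] = p^{16} = (3/16)^{16} = 43046721/18446744073709551616.
Summing the indicators: E[X] = Σ_H E[X_H] = 653837184000 · p^{16} = 653837184000 · 43046721/18446744073709551616 = 27485885585032875/18014398509481984.
Numerically: E[X] ≈ 1.53.

E[X] = 653837184000 · (3/16)^{16} = 27485885585032875/18014398509481984 ≈ 1.53.


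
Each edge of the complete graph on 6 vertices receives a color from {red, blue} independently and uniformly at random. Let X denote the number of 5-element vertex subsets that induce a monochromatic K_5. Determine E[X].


Let X = Σ_S X_S over the C(6, 5) = 6 subsets S of size 5, where X_S = 1 if the K_5 on S is monochromatic.
For a fixed S, the K_5 on S has C(5, 2) = 10 edges. P[all 10 edges red] = (1/2)^10, and likewise for blue, so P[monochromatic] = 2·(1/2)^10 = 2^{1 − 10} = 1/512.
Summing: E[X] = C(6, 5) · 2^{1 − 10} = 6 · 1/512 = 3/256.
Numerically: E[X] ≈ 0.012.

E[X] = C(6,5)·2^(1−C(5,2)) = 3/256 ≈ 0.012.


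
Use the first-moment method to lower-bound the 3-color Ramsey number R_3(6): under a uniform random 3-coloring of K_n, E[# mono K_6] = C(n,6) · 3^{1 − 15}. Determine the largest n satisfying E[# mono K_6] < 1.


We need C(n, 6) · 3^{1 − 15} < 1, i.e. C(n, 6) < 3^{15 − 1} = 4782969.
Check values of n near the boundary:
  n = 35: C(35, 6) = 1623160; 1623160 < 4782969? YES
  n = 36: C(36, 6) = 1947792; 1947792 < 4782969? YES
  n = 37: C(37, 6) = 2324784; 2324784 < 4782969? YES
  n = 38: C(38, 6) = 2760681; 2760681 < 4782969? YES
  n = 39: C(39, 6) = 3262623; 3262623 < 4782969? YES
  n = 40: C(40, 6) = 3838380; 3838380 < 4782969? YES
  n = 41: C(41, 6) = 4496388; 4496388 < 4782969? YES
  n = 42: C(42, 6) = 5245786; 5245786 < 4782969? NO
  n = 43: C(43, 6) = 6096454; 6096454 < 4782969? NO
  n = 44: C(44, 6) = 7059052; 7059052 < 4782969? NO
The largest n with C(n, 6) < 4782969 is n = 41 (where E[X] = 1498796/1594323 ≈ 0.940083). Hence R_3(6) > 41, i.e. R_3(6) ≥ 42.

Largest n = 41; hence R_3(6) > 41.


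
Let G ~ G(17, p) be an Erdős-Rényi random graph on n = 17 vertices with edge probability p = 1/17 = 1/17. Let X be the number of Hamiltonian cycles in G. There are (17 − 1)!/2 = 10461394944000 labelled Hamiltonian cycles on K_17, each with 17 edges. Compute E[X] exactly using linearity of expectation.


K_17 has (17 − 1)!/2 = 10461394944000 labelled Hamiltonian cycles.
For each such Hamiltonian cycle H, let X_H = 1 if all 17 edges of H are present in G. Then P[X_H = 1] = p^{17} = (1/17)^{17} = 1/827240261886336764177.
Summing the indicators: E[X] = Σ_H E[X_H] = 10461394944000 · p^{17} = 10461394944000 · 1/827240261886336764177 = 10461394944000/827240261886336764177.
Numerically: E[X] ≈ 1.26e-08.

E[X] = 10461394944000 · (1/17)^{17} = 10461394944000/827240261886336764177 ≈ 1.26e-08.


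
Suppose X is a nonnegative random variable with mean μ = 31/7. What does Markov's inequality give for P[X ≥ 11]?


μ = E[X] = 31/7, a = 11.
Markov: P[X ≥ 11] ≤ μ/a = (31/7)/11 = 31/77.
Numerically: ≈ 0.402597.
(Since a = 11 > μ = 4.428571, the bound 31/77 is < 1 and informative.)

P[X ≥ 11] ≤ 31/77 ≈ 0.402597.


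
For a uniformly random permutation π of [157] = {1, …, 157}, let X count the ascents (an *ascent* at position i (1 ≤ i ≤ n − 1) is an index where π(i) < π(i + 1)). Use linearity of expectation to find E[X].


Write X = Σ X_I over i = 1, …, 156, with X_I the indicator of one ascent.
There are 156 indicators.
For each fixed i, the pair (π(i), π(i+1)) is a uniformly random ordered pair of distinct values from {1, …, 157}; by symmetry P[π(i) < π(i+1)] = 1/2.
By linearity: E[X] = 156 · (1/2) = (157 − 1) · (1/2) = 78 ≈ 78.000000.

E[X] = 78 = 78.000000.


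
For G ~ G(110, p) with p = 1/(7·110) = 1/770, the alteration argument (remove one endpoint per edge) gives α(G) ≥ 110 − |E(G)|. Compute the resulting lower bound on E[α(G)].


E[|E(G)|] = C(110, 2)·p = 5995 · (1/770) = 109/14.
E[α(G)] ≥ n − E[|E(G)|] = 110 − 109/14 = 1431/14.
Numerically: ≈ 102.214286.
(This is only a lower bound; the true E[α(G)] may be larger.)

E[α(G)] ≥ 1431/14 ≈ 102.214286.


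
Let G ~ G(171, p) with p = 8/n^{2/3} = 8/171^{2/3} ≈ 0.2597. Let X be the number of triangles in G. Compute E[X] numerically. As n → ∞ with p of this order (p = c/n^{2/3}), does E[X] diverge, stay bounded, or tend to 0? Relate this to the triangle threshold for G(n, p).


Number of potential triangles: C(171, 3) = 818805.
Each occurs with probability p³ ≈ (0.2597)³ ≈ 1.750966e-02.
By linearity: E[X] = C(171, 3)·p³ ≈ 818805 · 1.750966e-02 ≈ 14336.9981.
Since α = 2/3 < 1, p = c/n^{2/3} ≫ 1/n is above the triangle threshold p ~ 1/n. Asymptotically E[X] ~ (c³/6)·n^{3(1−α)} = (8³/6)·n^{1} → ∞; triangles are abundant w.h.p.

E[X] ≈ 14336.9981; in regime p = Θ(1/n^{2/3}) E[X] diverges (above the triangle threshold p ~ 1/n).


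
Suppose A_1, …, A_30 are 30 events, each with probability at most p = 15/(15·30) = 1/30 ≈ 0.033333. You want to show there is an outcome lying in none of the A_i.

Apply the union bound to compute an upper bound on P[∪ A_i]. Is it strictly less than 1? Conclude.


Union bound: P[∪_{i=1}^{30} A_i] ≤ Σ_i P[A_i] ≤ 30·p = 30·(1/30) = 1.
Numerically: 1 ≈ 1.000000.
Is 1 < 1? NO.
Since the bound 1 is ≥ 1, the union bound is uninformative here; it does NOT by itself certify existence.

30·p = 1 ≈ 1.000000; existence NOT certified by the union bound.


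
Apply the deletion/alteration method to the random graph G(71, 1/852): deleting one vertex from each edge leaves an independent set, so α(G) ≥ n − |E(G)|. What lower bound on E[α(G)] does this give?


E[|E(G)|] = C(71, 2)·p = 2485 · (1/852) = 35/12.
E[α(G)] ≥ n − E[|E(G)|] = 71 − 35/12 = 817/12.
Numerically: ≈ 68.083.
(This is only a lower bound; the true E[α(G)] may be larger.)

E[α(G)] ≥ 817/12 ≈ 68.083.


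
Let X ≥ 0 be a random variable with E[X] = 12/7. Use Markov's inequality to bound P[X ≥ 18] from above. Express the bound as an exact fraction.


μ = E[X] = 12/7, a = 18.
Markov: P[X ≥ 18] ≤ μ/a = (12/7)/18 = 2/21.
Numerically: ≈ 0.095.
(Since a = 18 > μ = 1.714, the bound 2/21 is < 1 and informative.)

P[X ≥ 18] ≤ 2/21 ≈ 0.095.


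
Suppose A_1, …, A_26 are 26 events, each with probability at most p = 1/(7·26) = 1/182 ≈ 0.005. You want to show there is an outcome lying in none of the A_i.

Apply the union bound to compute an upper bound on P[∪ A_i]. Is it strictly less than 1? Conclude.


Union bound: P[∪_{i=1}^{26} A_i] ≤ Σ_i P[A_i] ≤ 26·p = 26·(1/182) = 1/7.
Numerically: 1/7 ≈ 0.143.
Is 1/7 < 1? YES.
Since P[∪ A_i] ≤ 1/7 < 1, the complement has P[∩ A_i^c] ≥ 1 − 1/7 = 6/7 > 0, so some outcome avoids every A_i.

26·p = 1/7 ≈ 0.143; existence CERTIFIED by the union bound.


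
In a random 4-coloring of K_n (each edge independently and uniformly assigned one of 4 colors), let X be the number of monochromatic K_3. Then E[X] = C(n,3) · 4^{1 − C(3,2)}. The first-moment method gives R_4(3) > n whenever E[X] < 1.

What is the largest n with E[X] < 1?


We need C(n, 3) · 4^{1 − 3} < 1, i.e. C(n, 3) < 4^{3 − 1} = 16.
Check values of n near the boundary:
  n = 3: C(3, 3) = 1; 1 < 16? YES
  n = 4: C(4, 3) = 4; 4 < 16? YES
  n = 5: C(5, 3) = 10; 10 < 16? YES
  n = 6: C(6, 3) = 20; 20 < 16? NO
  n = 7: C(7, 3) = 35; 35 < 16? NO
The largest n with C(n, 3) < 16 is n = 5 (where E[X] = 5/8 ≈ 0.625000). Hence R_4(3) > 5, i.e. R_4(3) ≥ 6.

Largest n = 5; hence R_4(3) > 5.


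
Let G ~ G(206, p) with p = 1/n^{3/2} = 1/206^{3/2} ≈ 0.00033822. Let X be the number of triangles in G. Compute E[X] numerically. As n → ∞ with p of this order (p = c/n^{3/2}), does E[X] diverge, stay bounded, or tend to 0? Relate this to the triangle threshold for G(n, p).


Number of potential triangles: C(206, 3) = 1435820.
Each occurs with probability p³ ≈ (0.00033822)³ ≈ 3.8689891e-11.
By linearity: E[X] = C(206, 3)·p³ ≈ 1435820 · 3.8689891e-11 ≈ 0.00006.
Since α = 3/2 > 1, p = c/n^{3/2} = o(1/n) is below the triangle threshold p ~ 1/n. Asymptotically E[X] ~ (c³/6)·n^{3(1−α)} = (1³/6)·n^{-1.5} → 0, so by Markov's inequality G has no triangles w.h.p.

E[X] ≈ 0.00006; in regime p = Θ(1/n^{3/2}) E[X] tends to 0 (below the triangle threshold p ~ 1/n).


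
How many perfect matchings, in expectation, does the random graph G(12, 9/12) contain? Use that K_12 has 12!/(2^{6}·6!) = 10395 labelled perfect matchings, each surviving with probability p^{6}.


K_12 has 12!/(2^{6}·6!) = 10395 labelled perfect matchings.
For each such perfect matching H, let X_H = 1 if all 6 edges of H are present in G. Then P[X_H = 1] = p^{6} = (3/4)^{6} = 729/4096.
By linearity: E[X] = Σ_H E[X_H] = 10395 · p^{6} = 10395 · 729/4096 = 7577955/4096.
Numerically: E[X] ≈ 1.85e+03.

E[X] = 10395 · (3/4)^{6} = 7577955/4096 ≈ 1.85e+03.


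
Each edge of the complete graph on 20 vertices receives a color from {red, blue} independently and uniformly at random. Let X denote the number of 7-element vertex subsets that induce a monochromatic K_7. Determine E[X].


Let X = Σ_S X_S over the C(20, 7) = 77520 subsets S of size 7, where X_S = 1 if the K_7 on S is monochromatic.
For a fixed S, the K_7 on S has C(7, 2) = 21 edges. P[all 21 edges red] = (1/2)^21, and likewise for blue, so P[monochromatic] = 2·(1/2)^21 = 2^{1 − 21} = 1/1048576.
By linearity: E[X] = C(20, 7) · 2^{1 − 21} = 77520 · 1/1048576 = 4845/65536.
Numerically: E[X] ≈ 0.0739.

E[X] = C(20,7)·2^(1−C(7,2)) = 4845/65536 ≈ 0.0739.


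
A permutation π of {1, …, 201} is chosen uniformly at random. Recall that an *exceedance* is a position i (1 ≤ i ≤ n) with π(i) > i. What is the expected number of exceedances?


Write X = Σ_{i=1}^{201} X_i, where X_i = 1_{π(i) > i}.
For each fixed i, π(i) is uniform over {1, …, 201} (marginal of a uniform permutation), so P[π(i) > i] = (n − i)/n. Summing: Σ_{i=1}^{201} (n − i)/n = (0 + 1 + … + 200)/201 = 201(201 − 1)/(2·201) = (201 − 1)/2.
Hence E[X] = Σ_{i=1}^{201} (201 − i)/201 = 100 ≈ 100.0000.

E[X] = 100 = 100.0000.


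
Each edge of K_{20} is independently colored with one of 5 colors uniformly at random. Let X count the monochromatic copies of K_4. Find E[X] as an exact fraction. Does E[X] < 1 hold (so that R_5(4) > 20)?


E[X] = C(20, 4) · 5^{1 − 6} = 4845 · 5^{−5} = 4845/3125.
As a reduced fraction: E[X] = 969/625 ≈ 1.550.
Is E[X] < 1? NO.
Since E[X] ≥ 1, the first-moment bound is inconclusive at n = 20; it does NOT by itself certify R_5(4) > 20.

E[X] = 969/625 ≈ 1.550; E[X] ≥ 1; first-moment method inconclusive here.


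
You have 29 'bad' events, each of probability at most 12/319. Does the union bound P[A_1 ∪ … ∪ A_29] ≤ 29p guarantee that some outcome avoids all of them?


Union bound: P[∪_{i=1}^{29} A_i] ≤ Σ_i P[A_i] ≤ 29·p = 29·(12/319) = 12/11.
Numerically: 12/11 ≈ 1.091.
Is 12/11 < 1? NO.
Since the bound 12/11 is ≥ 1, the union bound is uninformative here; it does NOT by itself certify existence.

29·p = 12/11 ≈ 1.091; existence NOT certified by the union bound.


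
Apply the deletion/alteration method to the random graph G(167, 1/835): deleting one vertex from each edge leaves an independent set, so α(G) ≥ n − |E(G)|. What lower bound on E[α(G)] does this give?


E[|E(G)|] = C(167, 2)·p = 13861 · (1/835) = 83/5.
E[α(G)] ≥ n − E[|E(G)|] = 167 − 83/5 = 752/5.
Numerically: ≈ 150.40000.
(This is only a lower bound; the true E[α(G)] may be larger.)

E[α(G)] ≥ 752/5 ≈ 150.40000.


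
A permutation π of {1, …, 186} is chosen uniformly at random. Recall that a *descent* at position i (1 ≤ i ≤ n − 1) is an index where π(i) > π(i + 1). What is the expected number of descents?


Write X = Σ X_I over i = 1, …, 185, with X_I the indicator of one descent.
There are 185 indicators.
For each fixed i, the pair (π(i), π(i+1)) is a uniformly random ordered pair of distinct values from {1, …, 186}; by symmetry P[π(i) > π(i+1)] = 1/2.
By linearity: E[X] = 185 · (1/2) = (186 − 1) · (1/2) = 185/2 ≈ 92.500000.

E[X] = 185/2 = 92.500000.


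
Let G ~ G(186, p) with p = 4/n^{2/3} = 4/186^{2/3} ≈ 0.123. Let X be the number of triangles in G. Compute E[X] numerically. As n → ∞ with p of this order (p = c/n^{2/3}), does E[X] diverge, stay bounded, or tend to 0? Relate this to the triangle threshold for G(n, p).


Number of potential triangles: C(186, 3) = 1055240.
Each occurs with probability p³ ≈ (0.123)³ ≈ 1.84992e-03.
By linearity: E[X] = C(186, 3)·p³ ≈ 1055240 · 1.84992e-03 ≈ 1952.115.
Since α = 2/3 < 1, p = c/n^{2/3} ≫ 1/n is above the triangle threshold p ~ 1/n. Asymptotically E[X] ~ (c³/6)·n^{3(1−α)} = (4³/6)·n^{1} → ∞; triangles are abundant w.h.p.

E[X] ≈ 1952.115; in regime p = Θ(1/n^{2/3}) E[X] diverges (above the triangle threshold p ~ 1/n).


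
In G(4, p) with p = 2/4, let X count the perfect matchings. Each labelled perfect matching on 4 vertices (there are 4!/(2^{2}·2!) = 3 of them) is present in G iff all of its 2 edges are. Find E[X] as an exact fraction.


K_4 has 4!/(2^{2}·2!) = 3 labelled perfect matchings.
For each such perfect matching H, let X_H = 1 if all 2 edges of H are present in G. Then P[X_H = 1] = p^{2} = (1/2)^{2} = 1/4.
Summing the indicators: E[X] = Σ_H E[X_H] = 3 · p^{2} = 3 · 1/4 = 3/4.
Numerically: E[X] ≈ 0.75.

E[X] = 3 · (1/2)^{2} = 3/4 ≈ 0.75.


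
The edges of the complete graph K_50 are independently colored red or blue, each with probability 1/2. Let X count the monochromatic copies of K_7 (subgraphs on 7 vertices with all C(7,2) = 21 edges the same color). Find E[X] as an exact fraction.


Let X = Σ_S X_S over the C(50, 7) = 99884400 subsets S of size 7, where X_S = 1 if the K_7 on S is monochromatic.
For a fixed S, the K_7 on S has C(7, 2) = 21 edges. P[all 21 edges red] = (1/2)^21, and likewise for blue, so P[monochromatic] = 2·(1/2)^21 = 2^{1 − 21} = 1/1048576.
By linearity: E[X] = C(50, 7) · 2^{1 − 21} = 99884400 · 1/1048576 = 6242775/65536.
Numerically: E[X] ≈ 95.2572.

E[X] = C(50,7)·2^(1−C(7,2)) = 6242775/65536 ≈ 95.2572.


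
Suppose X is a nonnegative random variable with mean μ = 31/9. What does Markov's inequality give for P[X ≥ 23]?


μ = E[X] = 31/9, a = 23.
Markov: P[X ≥ 23] ≤ μ/a = (31/9)/23 = 31/207.
Numerically: ≈ 0.149758.
(Since a = 23 > μ = 3.444444, the bound 31/207 is < 1 and informative.)

P[X ≥ 23] ≤ 31/207 ≈ 0.149758.


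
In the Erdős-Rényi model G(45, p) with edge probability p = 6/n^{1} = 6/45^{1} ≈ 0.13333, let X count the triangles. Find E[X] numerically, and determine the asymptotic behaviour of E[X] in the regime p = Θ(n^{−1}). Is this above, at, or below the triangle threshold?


Number of potential triangles: C(45, 3) = 14190.
Each occurs with probability p³ ≈ (0.13333)³ ≈ 2.3703704e-03.
By linearity: E[X] = C(45, 3)·p³ ≈ 14190 · 2.3703704e-03 ≈ 33.63556.
Here α = 1, so p = 6/n is exactly at the triangle threshold p ~ 1/n. Asymptotically E[X] → c³/6 = 6³/6 = 36 ≈ 36.00000, a bounded constant. In this regime the triangle count is asymptotically Poisson(c³/6).

E[X] ≈ 33.63556; in regime p = Θ(1/n^{1}) E[X] stays bounded (at the triangle threshold p ~ 1/n).


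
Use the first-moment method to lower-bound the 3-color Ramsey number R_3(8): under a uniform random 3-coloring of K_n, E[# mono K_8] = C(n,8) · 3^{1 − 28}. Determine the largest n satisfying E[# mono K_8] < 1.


We need C(n, 8) · 3^{1 − 28} < 1, i.e. C(n, 8) < 3^{28 − 1} = 7625597484987.
Check values of n near the boundary:
  n = 155: C(155, 8) = 6876747915675; 6876747915675 < 7625597484987? YES
  n = 156: C(156, 8) = 7248464019225; 7248464019225 < 7625597484987? YES
  n = 157: C(157, 8) = 7637643295425; 7637643295425 < 7625597484987? NO
The largest n with C(n, 8) < 7625597484987 is n = 156 (where E[X] = 805384891025/847288609443 ≈ 0.95054). Hence R_3(8) > 156, i.e. R_3(8) ≥ 157.

Largest n = 156; hence R_3(8) > 156.


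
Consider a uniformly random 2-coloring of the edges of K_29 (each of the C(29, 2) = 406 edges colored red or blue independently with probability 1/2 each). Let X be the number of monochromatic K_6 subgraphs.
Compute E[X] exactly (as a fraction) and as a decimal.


Let X = Σ_S X_S over the C(29, 6) = 475020 subsets S of size 6, where X_S = 1 if the K_6 on S is monochromatic.
For a fixed S, the K_6 on S has C(6, 2) = 15 edges. P[all 15 edges red] = (1/2)^15, and likewise for blue, so P[monochromatic] = 2·(1/2)^15 = 2^{1 − 15} = 1/16384.
By linearity: E[X] = C(29, 6) · 2^{1 − 15} = 475020 · 1/16384 = 118755/4096.
Numerically: E[X] ≈ 28.9929.

E[X] = C(29,6)·2^(1−C(6,2)) = 118755/4096 ≈ 28.9929.


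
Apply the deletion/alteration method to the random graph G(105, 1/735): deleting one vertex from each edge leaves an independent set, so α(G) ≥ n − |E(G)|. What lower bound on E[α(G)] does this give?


E[|E(G)|] = C(105, 2)·p = 5460 · (1/735) = 52/7.
E[α(G)] ≥ n − E[|E(G)|] = 105 − 52/7 = 683/7.
Numerically: ≈ 97.571429.
(This is only a lower bound; the true E[α(G)] may be larger.)

E[α(G)] ≥ 683/7 ≈ 97.571429.


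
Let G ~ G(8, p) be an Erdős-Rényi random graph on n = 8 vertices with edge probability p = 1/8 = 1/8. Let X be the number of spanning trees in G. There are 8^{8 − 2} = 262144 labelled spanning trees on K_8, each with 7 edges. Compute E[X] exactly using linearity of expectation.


K_8 has 8^{8 − 2} = 262144 labelled spanning trees.
For each such spanning tree H, let X_H = 1 if all 7 edges of H are present in G. Then P[X_H = 1] = p^{7} = (1/8)^{7} = 1/2097152.
By linearity of expectation: E[X] = Σ_H E[X_H] = 262144 · p^{7} = 262144 · 1/2097152 = 1/8.
Numerically: E[X] ≈ 0.125.

E[X] = 262144 · (1/8)^{7} = 1/8 ≈ 0.125.


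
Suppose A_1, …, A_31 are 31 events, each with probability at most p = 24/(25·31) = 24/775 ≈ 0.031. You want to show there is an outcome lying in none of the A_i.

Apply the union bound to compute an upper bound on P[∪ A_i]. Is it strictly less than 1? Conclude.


Union bound: P[∪_{i=1}^{31} A_i] ≤ Σ_i P[A_i] ≤ 31·p = 31·(24/775) = 24/25.
Numerically: 24/25 ≈ 0.960.
Is 24/25 < 1? YES.
Since P[∪ A_i] ≤ 24/25 < 1, the complement has P[∩ A_i^c] ≥ 1 − 24/25 = 1/25 > 0, so some outcome avoids every A_i.

31·p = 24/25 ≈ 0.960; existence CERTIFIED by the union bound.


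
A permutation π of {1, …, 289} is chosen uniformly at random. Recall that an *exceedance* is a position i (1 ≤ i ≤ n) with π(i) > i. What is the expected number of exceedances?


Write X = Σ_{i=1}^{289} X_i, where X_i = 1_{π(i) > i}.
For each fixed i, π(i) is uniform over {1, …, 289} (marginal of a uniform permutation), so P[π(i) > i] = (n − i)/n. Summing: Σ_{i=1}^{289} (n − i)/n = (0 + 1 + … + 288)/289 = 289(289 − 1)/(2·289) = (289 − 1)/2.
Hence E[X] = Σ_{i=1}^{289} (289 − i)/289 = 144 ≈ 144.000.

E[X] = 144 = 144.000.


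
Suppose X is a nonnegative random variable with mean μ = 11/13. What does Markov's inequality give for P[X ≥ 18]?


μ = E[X] = 11/13, a = 18.
Markov: P[X ≥ 18] ≤ μ/a = (11/13)/18 = 11/234.
Numerically: ≈ 0.0470.
(Since a = 18 > μ = 0.8462, the bound 11/234 is < 1 and informative.)

P[X ≥ 18] ≤ 11/234 ≈ 0.0470.


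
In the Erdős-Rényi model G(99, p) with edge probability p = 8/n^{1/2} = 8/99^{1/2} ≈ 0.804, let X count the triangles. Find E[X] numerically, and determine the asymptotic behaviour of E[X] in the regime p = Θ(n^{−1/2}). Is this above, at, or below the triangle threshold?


Number of potential triangles: C(99, 3) = 156849.
Each occurs with probability p³ ≈ (0.804)³ ≈ 5.19777e-01.
By linearity: E[X] = C(99, 3)·p³ ≈ 156849 · 5.19777e-01 ≈ 81526.523.
Since α = 1/2 < 1, p = c/n^{1/2} ≫ 1/n is above the triangle threshold p ~ 1/n. Asymptotically E[X] ~ (c³/6)·n^{3(1−α)} = (8³/6)·n^{1.5} → ∞; triangles are abundant w.h.p.

E[X] ≈ 81526.523; in regime p = Θ(1/n^{1/2}) E[X] diverges (above the triangle threshold p ~ 1/n).


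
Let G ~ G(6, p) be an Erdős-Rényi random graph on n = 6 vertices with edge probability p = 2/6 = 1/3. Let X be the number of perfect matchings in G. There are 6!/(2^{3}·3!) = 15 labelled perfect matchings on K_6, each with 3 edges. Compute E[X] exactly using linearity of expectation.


K_6 has 6!/(2^{3}·3!) = 15 labelled perfect matchings.
For each such perfect matching H, let X_H = 1 if all 3 edges of H are present in G. Then P[X_H = 1] = p^{3} = (1/3)^{3} = 1/27.
By linearity of expectation: E[X] = Σ_H E[X_H] = 15 · p^{3} = 15 · 1/27 = 5/9.
Numerically: E[X] ≈ 0.55556.

E[X] = 15 · (1/3)^{3} = 5/9 ≈ 0.55556.


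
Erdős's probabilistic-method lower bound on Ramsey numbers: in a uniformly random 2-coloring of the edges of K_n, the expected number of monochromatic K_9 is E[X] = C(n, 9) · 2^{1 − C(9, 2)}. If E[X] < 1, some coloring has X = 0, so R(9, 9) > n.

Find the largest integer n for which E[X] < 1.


We need C(n, 9) · 2^{1 − 36} < 1, i.e. C(n, 9) < 2^{36 − 1} = 34359738368.
Check values of n near the boundary:
  n = 64: C(64, 9) = 27540584512; 27540584512 < 34359738368? YES
  n = 65: C(65, 9) = 31966749880; 31966749880 < 34359738368? YES
  n = 66: C(66, 9) = 37014131440; 37014131440 < 34359738368? NO
  n = 67: C(67, 9) = 42757703560; 42757703560 < 34359738368? NO
The largest n with C(n, 9) < 34359738368 is n = 65 (where E[X] = 3995843735/4294967296 ≈ 0.930355). Hence R(9, 9) > 65, i.e. R(9, 9) ≥ 66.

Largest n = 65; hence R(9, 9) > 65.


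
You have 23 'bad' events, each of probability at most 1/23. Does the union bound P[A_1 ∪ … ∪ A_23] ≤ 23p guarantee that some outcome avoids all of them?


Union bound: P[∪_{i=1}^{23} A_i] ≤ Σ_i P[A_i] ≤ 23·p = 23·(1/23) = 1.
Numerically: 1 ≈ 1.00000.
Is 1 < 1? NO.
Since the bound 1 is ≥ 1, the union bound is uninformative here; it does NOT by itself certify existence.

23·p = 1 ≈ 1.00000; existence NOT certified by the union bound.


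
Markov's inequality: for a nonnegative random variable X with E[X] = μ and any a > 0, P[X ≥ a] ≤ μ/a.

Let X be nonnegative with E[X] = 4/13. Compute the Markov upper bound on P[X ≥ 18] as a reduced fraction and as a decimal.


μ = E[X] = 4/13, a = 18.
Markov: P[X ≥ 18] ≤ μ/a = (4/13)/18 = 2/117.
Numerically: ≈ 0.017094.
(Since a = 18 > μ = 0.307692, the bound 2/117 is < 1 and informative.)

P[X ≥ 18] ≤ 2/117 ≈ 0.017094.


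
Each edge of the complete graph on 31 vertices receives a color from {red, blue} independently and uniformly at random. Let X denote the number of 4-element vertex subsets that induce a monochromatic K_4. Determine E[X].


Let X = Σ_S X_S over the C(31, 4) = 31465 subsets S of size 4, where X_S = 1 if the K_4 on S is monochromatic.
For a fixed S, the K_4 on S has C(4, 2) = 6 edges. P[all 6 edges red] = (1/2)^6, and likewise for blue, so P[monochromatic] = 2·(1/2)^6 = 2^{1 − 6} = 1/32.
Summing: E[X] = C(31, 4) · 2^{1 − 6} = 31465 · 1/32 = 31465/32.
Numerically: E[X] ≈ 983.2812.

E[X] = C(31,4)·2^(1−C(4,2)) = 31465/32 ≈ 983.2812.


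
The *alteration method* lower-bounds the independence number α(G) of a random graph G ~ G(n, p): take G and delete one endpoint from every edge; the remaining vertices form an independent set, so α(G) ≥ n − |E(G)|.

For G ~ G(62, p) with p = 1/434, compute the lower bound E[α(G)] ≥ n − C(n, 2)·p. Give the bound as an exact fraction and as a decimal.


E[|E(G)|] = C(62, 2)·p = 1891 · (1/434) = 61/14.
E[α(G)] ≥ n − E[|E(G)|] = 62 − 61/14 = 807/14.
Numerically: ≈ 57.642857.
(This is only a lower bound; the true E[α(G)] may be larger.)

E[α(G)] ≥ 807/14 ≈ 57.642857.


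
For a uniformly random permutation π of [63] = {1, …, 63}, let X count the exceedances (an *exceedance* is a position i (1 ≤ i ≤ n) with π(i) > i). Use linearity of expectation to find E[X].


Write X = Σ_{i=1}^{63} X_i, where X_i = 1_{π(i) > i}.
For each fixed i, π(i) is uniform over {1, …, 63} (marginal of a uniform permutation), so P[π(i) > i] = (n − i)/n. Summing: Σ_{i=1}^{63} (n − i)/n = (0 + 1 + … + 62)/63 = 63(63 − 1)/(2·63) = (63 − 1)/2.
Hence E[X] = Σ_{i=1}^{63} (63 − i)/63 = 31 ≈ 31.000000.

E[X] = 31 = 31.000000.


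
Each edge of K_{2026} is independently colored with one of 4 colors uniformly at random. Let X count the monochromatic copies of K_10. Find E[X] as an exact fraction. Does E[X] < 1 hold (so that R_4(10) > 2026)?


E[X] = C(2026, 10) · 4^{1 − 45} = 314029205130126398094885285 · 4^{−44} = 314029205130126398094885285/309485009821345068724781056.
As a reduced fraction: E[X] = 314029205130126398094885285/309485009821345068724781056 ≈ 1.014683.
Is E[X] < 1? NO.
Since E[X] ≥ 1, the first-moment bound is inconclusive at n = 2026; it does NOT by itself certify R_4(10) > 2026.

E[X] = 314029205130126398094885285/309485009821345068724781056 ≈ 1.014683; E[X] ≥ 1; first-moment method inconclusive here.


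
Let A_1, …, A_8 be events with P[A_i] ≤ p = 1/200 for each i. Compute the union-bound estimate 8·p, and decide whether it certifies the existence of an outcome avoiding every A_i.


Union bound: P[∪_{i=1}^{8} A_i] ≤ Σ_i P[A_i] ≤ 8·p = 8·(1/200) = 1/25.
Numerically: 1/25 ≈ 0.0400.
Is 1/25 < 1? YES.
Since P[∪ A_i] ≤ 1/25 < 1, the complement has P[∩ A_i^c] ≥ 1 − 1/25 = 24/25 > 0, so some outcome avoids every A_i.

8·p = 1/25 ≈ 0.0400; existence CERTIFIED by the union bound.


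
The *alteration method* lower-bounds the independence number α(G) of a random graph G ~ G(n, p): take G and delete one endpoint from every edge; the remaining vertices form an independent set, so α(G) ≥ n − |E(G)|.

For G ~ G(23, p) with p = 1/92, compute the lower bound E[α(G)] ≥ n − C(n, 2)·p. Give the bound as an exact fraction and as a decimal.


E[|E(G)|] = C(23, 2)·p = 253 · (1/92) = 11/4.
E[α(G)] ≥ n − E[|E(G)|] = 23 − 11/4 = 81/4.
Numerically: ≈ 20.2500.
(This is only a lower bound; the true E[α(G)] may be larger.)

E[α(G)] ≥ 81/4 ≈ 20.2500.


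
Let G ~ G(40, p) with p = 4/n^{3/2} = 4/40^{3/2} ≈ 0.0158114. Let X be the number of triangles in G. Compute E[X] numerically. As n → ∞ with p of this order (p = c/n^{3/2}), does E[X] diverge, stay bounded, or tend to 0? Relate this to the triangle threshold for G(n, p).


Number of potential triangles: C(40, 3) = 9880.
Each occurs with probability p³ ≈ (0.0158114)³ ≈ 3.95284708e-06.
By linearity: E[X] = C(40, 3)·p³ ≈ 9880 · 3.95284708e-06 ≈ 0.039054.
Since α = 3/2 > 1, p = c/n^{3/2} = o(1/n) is below the triangle threshold p ~ 1/n. Asymptotically E[X] ~ (c³/6)·n^{3(1−α)} = (4³/6)·n^{-1.5} → 0, so by Markov's inequality G has no triangles w.h.p.

E[X] ≈ 0.039054; in regime p = Θ(1/n^{3/2}) E[X] tends to 0 (below the triangle threshold p ~ 1/n).


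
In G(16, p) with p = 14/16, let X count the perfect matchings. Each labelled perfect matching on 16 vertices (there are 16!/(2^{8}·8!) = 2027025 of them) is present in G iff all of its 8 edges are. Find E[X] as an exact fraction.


K_16 has 16!/(2^{8}·8!) = 2027025 labelled perfect matchings.
For each such perfect matching H, let X_H = 1 if all 8 edges of H are present in G. Then P[X_H = 1] = p^{8} = (7/8)^{8} = 5764801/16777216.
Summing the indicators: E[X] = Σ_H E[X_H] = 2027025 · p^{8} = 2027025 · 5764801/16777216 = 11685395747025/16777216.
Numerically: E[X] ≈ 6.965e+05.

E[X] = 2027025 · (7/8)^{8} = 11685395747025/16777216 ≈ 6.965e+05.


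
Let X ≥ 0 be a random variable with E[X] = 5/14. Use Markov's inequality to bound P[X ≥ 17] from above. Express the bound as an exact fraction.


μ = E[X] = 5/14, a = 17.
Markov: P[X ≥ 17] ≤ μ/a = (5/14)/17 = 5/238.
Numerically: ≈ 0.02101.
(Since a = 17 > μ = 0.35714, the bound 5/238 is < 1 and informative.)

P[X ≥ 17] ≤ 5/238 ≈ 0.02101.


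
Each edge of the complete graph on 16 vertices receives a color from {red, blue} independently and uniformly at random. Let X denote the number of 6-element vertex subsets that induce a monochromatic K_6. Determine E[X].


Let X = Σ_S X_S over the C(16, 6) = 8008 subsets S of size 6, where X_S = 1 if the K_6 on S is monochromatic.
For a fixed S, the K_6 on S has C(6, 2) = 15 edges. P[all 15 edges red] = (1/2)^15, and likewise for blue, so P[monochromatic] = 2·(1/2)^15 = 2^{1 − 15} = 1/16384.
Summing: E[X] = C(16, 6) · 2^{1 − 15} = 8008 · 1/16384 = 1001/2048.
Numerically: E[X] ≈ 0.489.

E[X] = C(16,6)·2^(1−C(6,2)) = 1001/2048 ≈ 0.489.


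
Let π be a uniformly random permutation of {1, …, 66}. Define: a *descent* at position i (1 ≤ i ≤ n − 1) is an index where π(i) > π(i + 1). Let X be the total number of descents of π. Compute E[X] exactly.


Write X = Σ X_I over i = 1, …, 65, with X_I the indicator of one descent.
There are 65 indicators.
For each fixed i, the pair (π(i), π(i+1)) is a uniformly random ordered pair of distinct values from {1, …, 66}; by symmetry P[π(i) > π(i+1)] = 1/2.
By linearity: E[X] = 65 · (1/2) = (66 − 1) · (1/2) = 65/2 ≈ 32.5000.

E[X] = 65/2 = 32.5000.


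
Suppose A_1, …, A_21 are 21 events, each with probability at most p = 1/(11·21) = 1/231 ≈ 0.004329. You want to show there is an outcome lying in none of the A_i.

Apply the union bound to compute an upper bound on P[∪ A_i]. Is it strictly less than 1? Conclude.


Union bound: P[∪_{i=1}^{21} A_i] ≤ Σ_i P[A_i] ≤ 21·p = 21·(1/231) = 1/11.
Numerically: 1/11 ≈ 0.090909.
Is 1/11 < 1? YES.
Since P[∪ A_i] ≤ 1/11 < 1, the complement has P[∩ A_i^c] ≥ 1 − 1/11 = 10/11 > 0, so some outcome avoids every A_i.

21·p = 1/11 ≈ 0.090909; existence CERTIFIED by the union bound.


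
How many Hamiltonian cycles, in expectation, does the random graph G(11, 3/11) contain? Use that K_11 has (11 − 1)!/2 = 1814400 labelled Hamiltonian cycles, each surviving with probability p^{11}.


K_11 has (11 − 1)!/2 = 1814400 labelled Hamiltonian cycles.
For each such Hamiltonian cycle H, let X_H = 1 if all 11 edges of H are present in G. Then P[X_H = 1] = p^{11} = (3/11)^{11} = 177147/285311670611.
By linearity: E[X] = Σ_H E[X_H] = 1814400 · p^{11} = 1814400 · 177147/285311670611 = 321415516800/285311670611.
Numerically: E[X] ≈ 1.1265.

E[X] = 1814400 · (3/11)^{11} = 321415516800/285311670611 ≈ 1.1265.


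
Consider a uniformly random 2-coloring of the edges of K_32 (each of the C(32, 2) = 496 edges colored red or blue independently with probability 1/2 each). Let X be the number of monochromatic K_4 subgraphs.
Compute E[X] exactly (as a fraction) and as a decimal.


Let X = Σ_S X_S over the C(32, 4) = 35960 subsets S of size 4, where X_S = 1 if the K_4 on S is monochromatic.
For a fixed S, the K_4 on S has C(4, 2) = 6 edges. P[all 6 edges red] = (1/2)^6, and likewise for blue, so P[monochromatic] = 2·(1/2)^6 = 2^{1 − 6} = 1/32.
Summing: E[X] = C(32, 4) · 2^{1 − 6} = 35960 · 1/32 = 4495/4.
Numerically: E[X] ≈ 1123.750000.

E[X] = C(32,4)·2^(1−C(4,2)) = 4495/4 ≈ 1123.750000.


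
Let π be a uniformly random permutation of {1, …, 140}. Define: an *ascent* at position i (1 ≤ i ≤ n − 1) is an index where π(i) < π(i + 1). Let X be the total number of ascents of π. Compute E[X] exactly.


Write X = Σ X_I over i = 1, …, 139, with X_I the indicator of one ascent.
There are 139 indicators.
For each fixed i, the pair (π(i), π(i+1)) is a uniformly random ordered pair of distinct values from {1, …, 140}; by symmetry P[π(i) < π(i+1)] = 1/2.
By linearity: E[X] = 139 · (1/2) = (140 − 1) · (1/2) = 139/2 ≈ 69.500.

E[X] = 139/2 = 69.500.


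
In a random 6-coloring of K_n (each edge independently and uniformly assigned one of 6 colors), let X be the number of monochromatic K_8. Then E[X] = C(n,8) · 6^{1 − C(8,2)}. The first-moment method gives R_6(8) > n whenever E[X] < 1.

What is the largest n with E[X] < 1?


We need C(n, 8) · 6^{1 − 28} < 1, i.e. C(n, 8) < 6^{28 − 1} = 1023490369077469249536.
Check values of n near the boundary:
  n = 1594: C(1594, 8) = 1015652773590544255167; 1015652773590544255167 < 1023490369077469249536? YES
  n = 1595: C(1595, 8) = 1020772636343363633895; 1020772636343363633895 < 1023490369077469249536? YES
  n = 1596: C(1596, 8) = 1025915067760710553965; 1025915067760710553965 < 1023490369077469249536? NO
  n = 1597: C(1597, 8) = 1031080153060953275445; 1031080153060953275445 < 1023490369077469249536? NO
  n = 1598: C(1598, 8) = 1036267977730442348529; 1036267977730442348529 < 1023490369077469249536? NO
The largest n with C(n, 8) < 1023490369077469249536 is n = 1595 (where E[X] = 113419181815929292655/113721152119718805504 ≈ 0.997345). Hence R_6(8) > 1595, i.e. R_6(8) ≥ 1596.

Largest n = 1595; hence R_6(8) > 1595.


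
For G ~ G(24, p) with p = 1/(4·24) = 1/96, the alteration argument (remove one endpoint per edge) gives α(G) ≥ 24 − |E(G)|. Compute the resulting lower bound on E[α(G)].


E[|E(G)|] = C(24, 2)·p = 276 · (1/96) = 23/8.
E[α(G)] ≥ n − E[|E(G)|] = 24 − 23/8 = 169/8.
Numerically: ≈ 21.12500.
(This is only a lower bound; the true E[α(G)] may be larger.)

E[α(G)] ≥ 169/8 ≈ 21.12500.


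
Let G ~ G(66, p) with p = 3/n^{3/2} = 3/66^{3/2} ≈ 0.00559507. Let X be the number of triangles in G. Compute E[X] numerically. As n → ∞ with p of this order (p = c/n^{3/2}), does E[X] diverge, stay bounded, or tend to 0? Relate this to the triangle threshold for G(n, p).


Number of potential triangles: C(66, 3) = 45760.
Each occurs with probability p³ ≈ (0.00559507)³ ≈ 1.75152385e-07.
By linearity: E[X] = C(66, 3)·p³ ≈ 45760 · 1.75152385e-07 ≈ 0.008015.
Since α = 3/2 > 1, p = c/n^{3/2} = o(1/n) is below the triangle threshold p ~ 1/n. Asymptotically E[X] ~ (c³/6)·n^{3(1−α)} = (3³/6)·n^{-1.5} → 0, so by Markov's inequality G has no triangles w.h.p.

E[X] ≈ 0.008015; in regime p = Θ(1/n^{3/2}) E[X] tends to 0 (below the triangle threshold p ~ 1/n).


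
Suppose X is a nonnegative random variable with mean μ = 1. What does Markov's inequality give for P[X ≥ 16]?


μ = E[X] = 1, a = 16.
Markov: P[X ≥ 16] ≤ μ/a = (1)/16 = 1/16.
Numerically: ≈ 0.062500.
(Since a = 16 > μ = 1.000000, the bound 1/16 is < 1 and informative.)

P[X ≥ 16] ≤ 1/16 ≈ 0.062500.


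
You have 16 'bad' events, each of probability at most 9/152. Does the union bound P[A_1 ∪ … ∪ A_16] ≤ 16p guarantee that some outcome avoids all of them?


Union bound: P[∪_{i=1}^{16} A_i] ≤ Σ_i P[A_i] ≤ 16·p = 16·(9/152) = 18/19.
Numerically: 18/19 ≈ 0.9473684.
Is 18/19 < 1? YES.
Since P[∪ A_i] ≤ 18/19 < 1, the complement has P[∩ A_i^c] ≥ 1 − 18/19 = 1/19 > 0, so some outcome avoids every A_i.

16·p = 18/19 ≈ 0.9473684; existence CERTIFIED by the union bound.


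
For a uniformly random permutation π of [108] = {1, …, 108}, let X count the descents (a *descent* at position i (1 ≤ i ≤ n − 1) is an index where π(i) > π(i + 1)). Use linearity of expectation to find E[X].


Write X = Σ X_I over i = 1, …, 107, with X_I the indicator of one descent.
There are 107 indicators.
For each fixed i, the pair (π(i), π(i+1)) is a uniformly random ordered pair of distinct values from {1, …, 108}; by symmetry P[π(i) > π(i+1)] = 1/2.
By linearity: E[X] = 107 · (1/2) = (108 − 1) · (1/2) = 107/2 ≈ 53.50000.

E[X] = 107/2 = 53.50000.


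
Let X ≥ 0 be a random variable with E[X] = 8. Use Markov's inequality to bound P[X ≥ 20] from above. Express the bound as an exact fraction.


μ = E[X] = 8, a = 20.
Markov: P[X ≥ 20] ≤ μ/a = (8)/20 = 2/5.
Numerically: ≈ 0.400.
(Since a = 20 > μ = 8.000, the bound 2/5 is < 1 and informative.)

P[X ≥ 20] ≤ 2/5 ≈ 0.400.


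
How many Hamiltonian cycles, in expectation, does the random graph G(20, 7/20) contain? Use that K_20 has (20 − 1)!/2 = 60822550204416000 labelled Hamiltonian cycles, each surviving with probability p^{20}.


K_20 has (20 − 1)!/2 = 60822550204416000 labelled Hamiltonian cycles.
For each such Hamiltonian cycle H, let X_H = 1 if all 20 edges of H are present in G. Then P[X_H = 1] = p^{20} = (7/20)^{20} = 79792266297612001/104857600000000000000000000.
Summing the indicators: E[X] = Σ_H E[X_H] = 60822550204416000 · p^{20} = 60822550204416000 · 79792266297612001/104857600000000000000000000 = 1184855742873690605203907421/25600000000000000000.
Numerically: E[X] ≈ 4.628e+07.

E[X] = 60822550204416000 · (7/20)^{20} = 1184855742873690605203907421/25600000000000000000 ≈ 4.628e+07.


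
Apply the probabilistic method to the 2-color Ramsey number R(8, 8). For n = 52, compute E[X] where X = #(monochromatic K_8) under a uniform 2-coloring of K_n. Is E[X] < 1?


E[X] = C(52, 8) · 2^{1 − 28} = 752538150 · 2^{−27} = 752538150/134217728.
As a reduced fraction: E[X] = 376269075/67108864 ≈ 5.6068461.
Is E[X] < 1? NO.
Since E[X] ≥ 1, the first-moment bound is inconclusive at n = 52; it does NOT by itself certify R(8, 8) > 52.

E[X] = 376269075/67108864 ≈ 5.6068461; E[X] ≥ 1; first-moment method inconclusive here.


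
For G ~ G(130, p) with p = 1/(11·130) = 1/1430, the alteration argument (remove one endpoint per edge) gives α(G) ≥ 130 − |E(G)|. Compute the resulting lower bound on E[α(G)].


E[|E(G)|] = C(130, 2)·p = 8385 · (1/1430) = 129/22.
E[α(G)] ≥ n − E[|E(G)|] = 130 − 129/22 = 2731/22.
Numerically: ≈ 124.136364.
(This is only a lower bound; the true E[α(G)] may be larger.)

E[α(G)] ≥ 2731/22 ≈ 124.136364.


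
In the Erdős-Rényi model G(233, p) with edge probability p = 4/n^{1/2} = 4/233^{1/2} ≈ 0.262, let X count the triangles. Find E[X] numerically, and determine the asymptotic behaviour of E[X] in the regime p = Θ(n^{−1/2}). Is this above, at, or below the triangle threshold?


Number of potential triangles: C(233, 3) = 2081156.
Each occurs with probability p³ ≈ (0.262)³ ≈ 1.799476e-02.
By linearity: E[X] = C(233, 3)·p³ ≈ 2081156 · 1.799476e-02 ≈ 37449.9056.
Since α = 1/2 < 1, p = c/n^{1/2} ≫ 1/n is above the triangle threshold p ~ 1/n. Asymptotically E[X] ~ (c³/6)·n^{3(1−α)} = (4³/6)·n^{1.5} → ∞; triangles are abundant w.h.p.

E[X] ≈ 37449.9056; in regime p = Θ(1/n^{1/2}) E[X] diverges (above the triangle threshold p ~ 1/n).
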